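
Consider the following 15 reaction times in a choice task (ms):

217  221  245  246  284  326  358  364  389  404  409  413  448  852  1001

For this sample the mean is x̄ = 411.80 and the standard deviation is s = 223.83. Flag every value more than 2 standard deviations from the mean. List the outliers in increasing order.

1001

Cutoffs at x̄ ± 2s: 411.80 ± 2·223.83 = [-35.86, 859.46].
1001: z = 2.63, |z| > 2 → outlier.
Every other value lies within [-35.86, 859.46].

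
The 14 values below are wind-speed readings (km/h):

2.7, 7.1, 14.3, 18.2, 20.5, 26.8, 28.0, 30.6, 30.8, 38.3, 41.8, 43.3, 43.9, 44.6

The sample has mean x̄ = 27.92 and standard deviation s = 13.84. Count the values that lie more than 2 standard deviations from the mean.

0

Cutoffs: x̄ ± 2s = [0.24, 55.60].
Every value lies within the cutoffs.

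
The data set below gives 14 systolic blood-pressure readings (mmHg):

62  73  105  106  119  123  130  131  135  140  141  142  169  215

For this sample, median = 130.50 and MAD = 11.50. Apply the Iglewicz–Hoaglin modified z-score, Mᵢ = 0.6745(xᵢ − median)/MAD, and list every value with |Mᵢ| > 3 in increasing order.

|Mᵢ| > 3 ⇔ |xᵢ − 130.50| > 3·11.50/0.6745 = 51.15.
So outliers lie outside [79.35, 181.65].
62: M = -4.02 → outlier.
73: M = -3.37 → outlier.
215: M = 4.96 → outlier.

62, 73, 215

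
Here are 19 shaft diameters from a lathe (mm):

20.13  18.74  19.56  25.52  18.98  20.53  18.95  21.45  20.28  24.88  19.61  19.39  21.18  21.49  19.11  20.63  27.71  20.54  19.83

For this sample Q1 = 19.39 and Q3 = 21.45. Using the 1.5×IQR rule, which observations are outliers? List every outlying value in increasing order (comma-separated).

IQR = Q3 − Q1 = 21.45 − 19.39 = 2.06.
Lower fence = Q1 − 1.5·IQR = 19.39 − 3.09 = 16.30.
Upper fence = Q3 + 1.5·IQR = 21.45 + 3.09 = 24.54.
24.88 > 24.54 → outlier.
25.52 > 24.54 → outlier.
27.71 > 24.54 → outlier.
All remaining values lie within [16.30, 24.54].

24.88, 25.52, 27.71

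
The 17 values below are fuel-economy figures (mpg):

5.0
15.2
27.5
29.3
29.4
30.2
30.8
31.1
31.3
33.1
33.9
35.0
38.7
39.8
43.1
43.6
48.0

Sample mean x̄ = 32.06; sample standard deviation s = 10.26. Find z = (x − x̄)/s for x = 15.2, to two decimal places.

z = (15.2 − 32.06) / 10.26 = -1.64.

-1.64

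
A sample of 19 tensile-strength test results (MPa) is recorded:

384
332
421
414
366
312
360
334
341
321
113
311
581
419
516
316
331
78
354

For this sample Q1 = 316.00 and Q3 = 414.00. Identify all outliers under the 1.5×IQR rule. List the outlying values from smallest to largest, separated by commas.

78, 113, 581

IQR = Q3 − Q1 = 414.00 − 316.00 = 98.00.
Lower fence = Q1 − 1.5·IQR = 316.00 − 147.00 = 169.00.
Upper fence = Q3 + 1.5·IQR = 414.00 + 147.00 = 561.00.
78 < 169.00 → outlier.
113 < 169.00 → outlier.
581 > 561.00 → outlier.
All remaining values lie within [169.00, 561.00].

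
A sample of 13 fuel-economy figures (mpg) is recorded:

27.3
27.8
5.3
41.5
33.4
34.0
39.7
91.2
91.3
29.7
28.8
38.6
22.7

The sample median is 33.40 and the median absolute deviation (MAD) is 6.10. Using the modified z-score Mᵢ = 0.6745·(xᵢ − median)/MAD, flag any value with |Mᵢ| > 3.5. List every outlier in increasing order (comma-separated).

|Mᵢ| > 3.5 ⇔ |xᵢ − 33.40| > 3.5·6.10/0.6745 = 31.65.
So outliers lie outside [1.75, 65.05].
91.2: M = 6.39 → outlier.
91.3: M = 6.40 → outlier.

91.2, 91.3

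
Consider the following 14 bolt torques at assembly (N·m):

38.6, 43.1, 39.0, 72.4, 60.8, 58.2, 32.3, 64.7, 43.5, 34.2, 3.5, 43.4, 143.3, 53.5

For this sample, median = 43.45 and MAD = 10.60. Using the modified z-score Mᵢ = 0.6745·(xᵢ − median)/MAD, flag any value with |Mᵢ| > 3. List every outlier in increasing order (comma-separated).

143.3

|Mᵢ| > 3 ⇔ |xᵢ − 43.45| > 3·10.60/0.6745 = 47.15.
So outliers lie outside [-3.70, 90.60].
143.3: M = 6.35 → outlier.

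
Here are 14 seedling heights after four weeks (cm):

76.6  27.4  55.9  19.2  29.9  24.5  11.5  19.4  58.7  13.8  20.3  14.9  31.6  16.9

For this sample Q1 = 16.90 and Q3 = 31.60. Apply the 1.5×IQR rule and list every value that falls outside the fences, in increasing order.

55.9, 58.7, 76.6

IQR = Q3 − Q1 = 31.60 − 16.90 = 14.70.
Lower fence = Q1 − 1.5·IQR = 16.90 − 22.05 = -5.15.
Upper fence = Q3 + 1.5·IQR = 31.60 + 22.05 = 53.65.
55.9 > 53.65 → outlier.
58.7 > 53.65 → outlier.
76.6 > 53.65 → outlier.
All remaining values lie within [-5.15, 53.65].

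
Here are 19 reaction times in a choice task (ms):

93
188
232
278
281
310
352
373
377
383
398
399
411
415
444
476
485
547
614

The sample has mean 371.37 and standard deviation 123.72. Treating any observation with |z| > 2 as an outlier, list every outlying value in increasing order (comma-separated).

93

Cutoffs at x̄ ± 2s: 371.37 ± 2·123.72 = [123.93, 618.81].
93: z = -2.25, |z| > 2 → outlier.
Every other value lies within [123.93, 618.81].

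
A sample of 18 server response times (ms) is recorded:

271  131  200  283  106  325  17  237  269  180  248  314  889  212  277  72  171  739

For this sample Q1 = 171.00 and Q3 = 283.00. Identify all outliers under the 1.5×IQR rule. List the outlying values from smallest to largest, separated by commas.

739, 889

IQR = Q3 − Q1 = 283.00 − 171.00 = 112.00.
Lower fence = Q1 − 1.5·IQR = 171.00 − 168.00 = 3.00.
Upper fence = Q3 + 1.5·IQR = 283.00 + 168.00 = 451.00.
739 > 451.00 → outlier.
889 > 451.00 → outlier.
All remaining values lie within [3.00, 451.00].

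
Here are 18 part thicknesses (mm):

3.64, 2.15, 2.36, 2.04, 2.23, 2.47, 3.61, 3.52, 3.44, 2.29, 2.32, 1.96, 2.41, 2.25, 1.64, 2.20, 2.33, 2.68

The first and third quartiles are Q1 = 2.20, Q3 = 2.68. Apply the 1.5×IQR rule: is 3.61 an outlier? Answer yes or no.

IQR = Q3 − Q1 = 2.68 − 2.20 = 0.48.
Lower fence = Q1 − 1.5·IQR = 2.20 − 0.72 = 1.48.
Upper fence = Q3 + 1.5·IQR = 2.68 + 0.72 = 3.40.
3.61 lies above the upper fence.

yes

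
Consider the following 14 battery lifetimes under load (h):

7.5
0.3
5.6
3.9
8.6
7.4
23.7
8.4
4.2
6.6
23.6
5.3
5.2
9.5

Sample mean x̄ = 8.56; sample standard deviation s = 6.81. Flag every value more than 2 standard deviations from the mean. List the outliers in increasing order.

23.6, 23.7

Cutoffs at x̄ ± 2s: 8.56 ± 2·6.81 = [-5.06, 22.18].
23.6: z = 2.21, |z| > 2 → outlier.
23.7: z = 2.22, |z| > 2 → outlier.
Every other value lies within [-5.06, 22.18].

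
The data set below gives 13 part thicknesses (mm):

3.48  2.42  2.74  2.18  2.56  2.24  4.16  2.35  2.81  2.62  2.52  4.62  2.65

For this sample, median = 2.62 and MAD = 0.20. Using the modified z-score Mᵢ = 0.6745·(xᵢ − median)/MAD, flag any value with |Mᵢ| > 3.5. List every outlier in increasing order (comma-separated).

4.16, 4.62

|Mᵢ| > 3.5 ⇔ |xᵢ − 2.62| > 3.5·0.20/0.6745 = 1.04.
So outliers lie outside [1.58, 3.66].
4.16: M = 5.19 → outlier.
4.62: M = 6.74 → outlier.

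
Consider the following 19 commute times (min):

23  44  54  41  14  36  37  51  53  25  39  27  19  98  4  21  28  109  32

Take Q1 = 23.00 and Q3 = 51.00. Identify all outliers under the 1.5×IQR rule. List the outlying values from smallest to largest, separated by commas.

IQR = Q3 − Q1 = 51.00 − 23.00 = 28.00.
Lower fence = Q1 − 1.5·IQR = 23.00 − 42.00 = -19.00.
Upper fence = Q3 + 1.5·IQR = 51.00 + 42.00 = 93.00.
98 > 93.00 → outlier.
109 > 93.00 → outlier.
All remaining values lie within [-19.00, 93.00].

98, 109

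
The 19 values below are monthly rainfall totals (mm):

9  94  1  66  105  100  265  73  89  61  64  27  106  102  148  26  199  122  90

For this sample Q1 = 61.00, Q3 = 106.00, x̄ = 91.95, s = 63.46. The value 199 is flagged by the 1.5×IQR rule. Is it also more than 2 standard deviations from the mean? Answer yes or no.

no

z = (199 − 91.95) / 63.46 = 1.69.
|z| = 1.69 ≤ 2.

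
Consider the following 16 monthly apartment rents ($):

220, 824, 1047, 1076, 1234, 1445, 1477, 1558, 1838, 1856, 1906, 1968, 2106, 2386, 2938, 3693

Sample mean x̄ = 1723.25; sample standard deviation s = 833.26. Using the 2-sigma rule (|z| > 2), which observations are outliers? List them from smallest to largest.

Cutoffs at x̄ ± 2s: 1723.25 ± 2·833.26 = [56.73, 3389.77].
3693: z = 2.36, |z| > 2 → outlier.
Every other value lies within [56.73, 3389.77].

3693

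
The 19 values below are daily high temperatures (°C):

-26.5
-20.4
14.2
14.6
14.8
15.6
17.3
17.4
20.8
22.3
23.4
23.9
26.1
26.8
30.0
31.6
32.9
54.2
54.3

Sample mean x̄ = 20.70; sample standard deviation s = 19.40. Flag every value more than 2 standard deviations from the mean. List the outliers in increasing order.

-26.5, -20.4

Cutoffs at x̄ ± 2s: 20.70 ± 2·19.40 = [-18.10, 59.50].
-26.5: z = -2.43, |z| > 2 → outlier.
-20.4: z = -2.12, |z| > 2 → outlier.
Every other value lies within [-18.10, 59.50].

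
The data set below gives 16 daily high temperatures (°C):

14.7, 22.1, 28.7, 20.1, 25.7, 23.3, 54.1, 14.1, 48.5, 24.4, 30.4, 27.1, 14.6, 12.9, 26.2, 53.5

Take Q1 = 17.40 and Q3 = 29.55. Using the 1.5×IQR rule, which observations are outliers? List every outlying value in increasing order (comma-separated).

IQR = Q3 − Q1 = 29.55 − 17.40 = 12.15.
Lower fence = Q1 − 1.5·IQR = 17.40 − 18.225 = -0.825.
Upper fence = Q3 + 1.5·IQR = 29.55 + 18.225 = 47.775.
48.5 > 47.775 → outlier.
53.5 > 47.775 → outlier.
54.1 > 47.775 → outlier.
All remaining values lie within [-0.825, 47.775].

48.5, 53.5, 54.1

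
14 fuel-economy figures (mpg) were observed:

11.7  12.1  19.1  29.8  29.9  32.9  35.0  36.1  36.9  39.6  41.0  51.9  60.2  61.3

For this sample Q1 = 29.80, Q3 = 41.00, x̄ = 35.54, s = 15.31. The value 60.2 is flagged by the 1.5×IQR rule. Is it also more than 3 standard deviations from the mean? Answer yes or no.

no

z = (60.2 − 35.54) / 15.31 = 1.61.
|z| = 1.61 ≤ 3.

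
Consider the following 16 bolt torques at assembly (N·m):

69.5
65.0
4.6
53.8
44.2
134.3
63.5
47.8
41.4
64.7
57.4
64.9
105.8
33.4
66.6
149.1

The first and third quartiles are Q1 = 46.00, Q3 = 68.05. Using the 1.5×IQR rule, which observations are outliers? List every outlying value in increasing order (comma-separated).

4.6, 105.8, 134.3, 149.1

IQR = Q3 − Q1 = 68.05 − 46.00 = 22.05.
Lower fence = Q1 − 1.5·IQR = 46.00 − 33.075 = 12.925.
Upper fence = Q3 + 1.5·IQR = 68.05 + 33.075 = 101.125.
4.6 < 12.925 → outlier.
105.8 > 101.125 → outlier.
134.3 > 101.125 → outlier.
149.1 > 101.125 → outlier.
All remaining values lie within [12.925, 101.125].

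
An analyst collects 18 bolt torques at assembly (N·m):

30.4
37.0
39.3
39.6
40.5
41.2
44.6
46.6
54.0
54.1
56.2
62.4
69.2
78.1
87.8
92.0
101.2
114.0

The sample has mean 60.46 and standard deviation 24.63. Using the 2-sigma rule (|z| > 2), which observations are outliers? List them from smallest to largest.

Cutoffs at x̄ ± 2s: 60.46 ± 2·24.63 = [11.20, 109.72].
114.0: z = 2.17, |z| > 2 → outlier.
Every other value lies within [11.20, 109.72].

114.0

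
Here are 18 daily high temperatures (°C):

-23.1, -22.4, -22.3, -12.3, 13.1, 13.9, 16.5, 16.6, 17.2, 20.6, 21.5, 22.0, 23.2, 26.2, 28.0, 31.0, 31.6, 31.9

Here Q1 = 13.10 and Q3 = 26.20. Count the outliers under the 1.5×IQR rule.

IQR = 13.10; fences at 13.10 − 19.65 = -6.55 and 26.20 + 19.65 = 45.85.
Outside the cutoffs: -23.1, -22.4, -22.3, -12.3.

4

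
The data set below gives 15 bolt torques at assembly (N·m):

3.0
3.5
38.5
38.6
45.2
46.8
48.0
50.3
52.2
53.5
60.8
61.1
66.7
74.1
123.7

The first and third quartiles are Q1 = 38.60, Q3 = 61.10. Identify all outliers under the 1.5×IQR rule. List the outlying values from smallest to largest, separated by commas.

IQR = Q3 − Q1 = 61.10 − 38.60 = 22.50.
Lower fence = Q1 − 1.5·IQR = 38.60 − 33.75 = 4.85.
Upper fence = Q3 + 1.5·IQR = 61.10 + 33.75 = 94.85.
3.0 < 4.85 → outlier.
3.5 < 4.85 → outlier.
123.7 > 94.85 → outlier.
All remaining values lie within [4.85, 94.85].

3.0, 3.5, 123.7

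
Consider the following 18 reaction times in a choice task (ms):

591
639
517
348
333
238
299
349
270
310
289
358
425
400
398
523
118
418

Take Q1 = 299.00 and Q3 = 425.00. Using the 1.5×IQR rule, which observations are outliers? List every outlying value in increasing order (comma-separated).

639

IQR = Q3 − Q1 = 425.00 − 299.00 = 126.00.
Lower fence = Q1 − 1.5·IQR = 299.00 − 189.00 = 110.00.
Upper fence = Q3 + 1.5·IQR = 425.00 + 189.00 = 614.00.
639 > 614.00 → outlier.
All remaining values lie within [110.00, 614.00].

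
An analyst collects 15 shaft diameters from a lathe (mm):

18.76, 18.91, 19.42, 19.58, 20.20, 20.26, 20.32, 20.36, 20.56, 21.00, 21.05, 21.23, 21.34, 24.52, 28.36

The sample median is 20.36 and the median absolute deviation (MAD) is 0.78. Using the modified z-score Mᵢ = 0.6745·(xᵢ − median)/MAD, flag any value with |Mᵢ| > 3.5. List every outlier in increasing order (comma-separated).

24.52, 28.36

|Mᵢ| > 3.5 ⇔ |xᵢ − 20.36| > 3.5·0.78/0.6745 = 4.05.
So outliers lie outside [16.31, 24.41].
24.52: M = 3.60 → outlier.
28.36: M = 6.92 → outlier.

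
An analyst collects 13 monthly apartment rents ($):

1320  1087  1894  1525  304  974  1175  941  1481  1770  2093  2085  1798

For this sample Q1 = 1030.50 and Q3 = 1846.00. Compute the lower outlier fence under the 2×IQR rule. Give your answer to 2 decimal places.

-600.50

IQR = Q3 − Q1 = 1846.00 − 1030.50 = 815.50.
Lower fence = Q1 − 2·IQR = 1030.50 − 1631.00 = -600.50.
Upper fence = Q3 + 2·IQR = 1846.00 + 1631.00 = 3477.00.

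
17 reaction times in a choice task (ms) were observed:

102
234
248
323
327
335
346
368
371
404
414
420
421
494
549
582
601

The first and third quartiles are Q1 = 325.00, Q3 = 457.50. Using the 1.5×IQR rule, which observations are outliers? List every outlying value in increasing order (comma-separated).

IQR = Q3 − Q1 = 457.50 − 325.00 = 132.50.
Lower fence = Q1 − 1.5·IQR = 325.00 − 198.75 = 126.25.
Upper fence = Q3 + 1.5·IQR = 457.50 + 198.75 = 656.25.
102 < 126.25 → outlier.
All remaining values lie within [126.25, 656.25].

102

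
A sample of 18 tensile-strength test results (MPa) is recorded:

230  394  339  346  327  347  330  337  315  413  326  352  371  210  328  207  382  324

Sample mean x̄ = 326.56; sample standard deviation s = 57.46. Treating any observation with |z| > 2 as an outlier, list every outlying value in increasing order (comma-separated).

207, 210

Cutoffs at x̄ ± 2s: 326.56 ± 2·57.46 = [211.64, 441.48].
207: z = -2.08, |z| > 2 → outlier.
210: z = -2.03, |z| > 2 → outlier.
Every other value lies within [211.64, 441.48].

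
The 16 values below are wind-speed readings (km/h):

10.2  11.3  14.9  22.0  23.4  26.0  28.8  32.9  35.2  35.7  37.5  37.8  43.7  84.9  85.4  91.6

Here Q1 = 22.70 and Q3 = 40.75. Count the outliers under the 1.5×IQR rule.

IQR = 18.05; fences at 22.70 − 27.075 = -4.375 and 40.75 + 27.075 = 67.825.
Outside the cutoffs: 84.9, 85.4, 91.6.

3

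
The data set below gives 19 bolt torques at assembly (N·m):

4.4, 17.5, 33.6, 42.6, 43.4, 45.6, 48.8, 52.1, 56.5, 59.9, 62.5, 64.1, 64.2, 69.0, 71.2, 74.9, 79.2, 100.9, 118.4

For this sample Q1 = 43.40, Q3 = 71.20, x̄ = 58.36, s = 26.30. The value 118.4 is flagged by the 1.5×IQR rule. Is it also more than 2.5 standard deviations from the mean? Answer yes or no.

no

z = (118.4 − 58.36) / 26.30 = 2.28.
|z| = 2.28 ≤ 2.5.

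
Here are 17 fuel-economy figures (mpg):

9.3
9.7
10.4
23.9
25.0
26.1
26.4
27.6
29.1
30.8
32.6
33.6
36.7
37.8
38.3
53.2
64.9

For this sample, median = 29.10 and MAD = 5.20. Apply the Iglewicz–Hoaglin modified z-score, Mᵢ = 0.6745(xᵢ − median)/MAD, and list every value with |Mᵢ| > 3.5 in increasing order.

|Mᵢ| > 3.5 ⇔ |xᵢ − 29.10| > 3.5·5.20/0.6745 = 26.98.
So outliers lie outside [2.12, 56.08].
64.9: M = 4.64 → outlier.

64.9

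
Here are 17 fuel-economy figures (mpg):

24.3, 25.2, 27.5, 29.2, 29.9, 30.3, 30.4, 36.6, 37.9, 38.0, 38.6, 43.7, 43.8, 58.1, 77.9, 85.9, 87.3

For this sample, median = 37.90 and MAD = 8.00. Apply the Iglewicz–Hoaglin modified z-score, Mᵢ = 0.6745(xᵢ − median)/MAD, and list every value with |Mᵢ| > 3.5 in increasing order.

85.9, 87.3

|Mᵢ| > 3.5 ⇔ |xᵢ − 37.90| > 3.5·8.00/0.6745 = 41.51.
So outliers lie outside [-3.61, 79.41].
85.9: M = 4.05 → outlier.
87.3: M = 4.17 → outlier.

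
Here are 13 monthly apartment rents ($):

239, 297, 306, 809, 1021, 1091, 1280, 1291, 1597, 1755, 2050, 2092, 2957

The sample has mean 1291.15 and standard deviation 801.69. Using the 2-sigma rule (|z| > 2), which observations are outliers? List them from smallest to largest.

Cutoffs at x̄ ± 2s: 1291.15 ± 2·801.69 = [-312.23, 2894.53].
2957: z = 2.08, |z| > 2 → outlier.
Every other value lies within [-312.23, 2894.53].

2957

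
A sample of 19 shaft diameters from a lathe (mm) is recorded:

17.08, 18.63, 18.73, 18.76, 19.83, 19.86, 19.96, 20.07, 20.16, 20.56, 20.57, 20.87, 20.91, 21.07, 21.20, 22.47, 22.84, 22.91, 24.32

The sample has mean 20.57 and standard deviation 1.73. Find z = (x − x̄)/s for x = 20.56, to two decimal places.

z = (20.56 − 20.57) / 1.73 = -0.01.

-0.01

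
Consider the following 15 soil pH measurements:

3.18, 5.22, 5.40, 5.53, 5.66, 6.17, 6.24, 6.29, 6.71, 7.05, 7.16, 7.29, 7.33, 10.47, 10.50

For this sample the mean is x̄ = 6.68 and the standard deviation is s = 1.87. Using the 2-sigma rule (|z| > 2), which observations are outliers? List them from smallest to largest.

10.47, 10.50

Cutoffs at x̄ ± 2s: 6.68 ± 2·1.87 = [2.94, 10.42].
10.47: z = 2.03, |z| > 2 → outlier.
10.50: z = 2.04, |z| > 2 → outlier.
Every other value lies within [2.94, 10.42].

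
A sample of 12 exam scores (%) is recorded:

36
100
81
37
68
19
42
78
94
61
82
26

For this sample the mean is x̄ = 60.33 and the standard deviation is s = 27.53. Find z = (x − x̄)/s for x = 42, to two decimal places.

-0.67

z = (42 − 60.33) / 27.53 = -0.67.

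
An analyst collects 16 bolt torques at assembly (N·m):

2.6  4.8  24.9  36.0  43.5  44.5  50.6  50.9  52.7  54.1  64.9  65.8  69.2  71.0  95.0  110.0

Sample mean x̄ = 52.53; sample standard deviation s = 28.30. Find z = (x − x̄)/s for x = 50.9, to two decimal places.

z = (50.9 − 52.53) / 28.30 = -0.06.

-0.06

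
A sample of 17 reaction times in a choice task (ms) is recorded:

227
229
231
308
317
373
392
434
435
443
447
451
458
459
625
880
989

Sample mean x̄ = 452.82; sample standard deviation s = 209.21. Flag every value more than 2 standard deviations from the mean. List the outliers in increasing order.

Cutoffs at x̄ ± 2s: 452.82 ± 2·209.21 = [34.40, 871.24].
880: z = 2.04, |z| > 2 → outlier.
989: z = 2.56, |z| > 2 → outlier.
Every other value lies within [34.40, 871.24].

880, 989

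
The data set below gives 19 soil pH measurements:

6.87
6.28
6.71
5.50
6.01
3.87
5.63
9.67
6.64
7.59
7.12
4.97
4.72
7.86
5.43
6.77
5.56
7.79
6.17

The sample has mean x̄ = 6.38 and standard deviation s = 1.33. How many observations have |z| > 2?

Cutoffs: x̄ ± 2s = [3.72, 9.04].
Outside the cutoffs: 9.67.

1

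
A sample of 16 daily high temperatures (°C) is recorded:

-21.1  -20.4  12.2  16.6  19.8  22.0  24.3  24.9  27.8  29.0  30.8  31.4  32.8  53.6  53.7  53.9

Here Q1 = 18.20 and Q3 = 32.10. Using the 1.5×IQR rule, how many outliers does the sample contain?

IQR = 13.90; fences at 18.20 − 20.85 = -2.65 and 32.10 + 20.85 = 52.95.
Outside the cutoffs: -21.1, -20.4, 53.6, 53.7, 53.9.

5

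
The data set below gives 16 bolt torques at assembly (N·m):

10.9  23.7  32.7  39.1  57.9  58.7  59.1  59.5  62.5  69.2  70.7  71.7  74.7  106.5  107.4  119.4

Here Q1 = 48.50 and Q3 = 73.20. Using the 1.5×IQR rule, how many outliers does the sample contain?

2

IQR = 24.70; fences at 48.50 − 37.05 = 11.45 and 73.20 + 37.05 = 110.25.
Outside the cutoffs: 10.9, 119.4.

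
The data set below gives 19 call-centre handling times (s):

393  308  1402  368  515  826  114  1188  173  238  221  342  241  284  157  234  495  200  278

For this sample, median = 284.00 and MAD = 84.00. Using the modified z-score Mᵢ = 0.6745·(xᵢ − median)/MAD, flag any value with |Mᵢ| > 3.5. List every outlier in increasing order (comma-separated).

|Mᵢ| > 3.5 ⇔ |xᵢ − 284.00| > 3.5·84.00/0.6745 = 435.88.
So outliers lie outside [-151.88, 719.88].
826: M = 4.35 → outlier.
1188: M = 7.26 → outlier.
1402: M = 8.98 → outlier.

826, 1188, 1402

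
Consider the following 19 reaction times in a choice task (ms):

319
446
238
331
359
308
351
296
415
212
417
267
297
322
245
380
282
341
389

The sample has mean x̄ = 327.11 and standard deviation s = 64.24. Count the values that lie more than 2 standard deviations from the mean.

Cutoffs: x̄ ± 2s = [198.63, 455.59].
Every value lies within the cutoffs.

0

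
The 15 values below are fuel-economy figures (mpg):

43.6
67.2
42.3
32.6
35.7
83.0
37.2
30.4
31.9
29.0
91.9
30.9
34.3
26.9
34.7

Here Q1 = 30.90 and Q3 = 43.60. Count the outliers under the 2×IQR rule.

2

IQR = 12.70; fences at 30.90 − 25.40 = 5.50 and 43.60 + 25.40 = 69.00.
Outside the cutoffs: 83.0, 91.9.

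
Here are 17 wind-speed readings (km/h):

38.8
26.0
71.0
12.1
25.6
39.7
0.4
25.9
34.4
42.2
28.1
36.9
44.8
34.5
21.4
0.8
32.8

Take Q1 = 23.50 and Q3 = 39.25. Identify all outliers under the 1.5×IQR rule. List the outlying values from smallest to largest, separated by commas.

71.0

IQR = Q3 − Q1 = 39.25 − 23.50 = 15.75.
Lower fence = Q1 − 1.5·IQR = 23.50 − 23.625 = -0.125.
Upper fence = Q3 + 1.5·IQR = 39.25 + 23.625 = 62.875.
71.0 > 62.875 → outlier.
All remaining values lie within [-0.125, 62.875].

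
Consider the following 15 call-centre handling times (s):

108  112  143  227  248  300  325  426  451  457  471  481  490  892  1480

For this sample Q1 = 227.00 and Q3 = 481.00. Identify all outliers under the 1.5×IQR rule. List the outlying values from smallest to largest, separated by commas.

892, 1480

IQR = Q3 − Q1 = 481.00 − 227.00 = 254.00.
Lower fence = Q1 − 1.5·IQR = 227.00 − 381.00 = -154.00.
Upper fence = Q3 + 1.5·IQR = 481.00 + 381.00 = 862.00.
892 > 862.00 → outlier.
1480 > 862.00 → outlier.
All remaining values lie within [-154.00, 862.00].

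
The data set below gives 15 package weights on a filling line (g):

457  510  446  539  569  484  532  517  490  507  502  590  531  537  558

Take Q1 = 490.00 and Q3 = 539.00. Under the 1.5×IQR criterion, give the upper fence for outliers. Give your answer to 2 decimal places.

612.50

IQR = Q3 − Q1 = 539.00 − 490.00 = 49.00.
Lower fence = Q1 − 1.5·IQR = 490.00 − 73.50 = 416.50.
Upper fence = Q3 + 1.5·IQR = 539.00 + 73.50 = 612.50.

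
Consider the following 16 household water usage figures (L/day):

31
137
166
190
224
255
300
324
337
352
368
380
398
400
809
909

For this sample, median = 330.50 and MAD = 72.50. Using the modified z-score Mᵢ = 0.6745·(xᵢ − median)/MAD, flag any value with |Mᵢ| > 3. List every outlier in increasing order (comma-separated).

|Mᵢ| > 3 ⇔ |xᵢ − 330.50| > 3·72.50/0.6745 = 322.46.
So outliers lie outside [8.04, 652.96].
809: M = 4.45 → outlier.
909: M = 5.38 → outlier.

809, 909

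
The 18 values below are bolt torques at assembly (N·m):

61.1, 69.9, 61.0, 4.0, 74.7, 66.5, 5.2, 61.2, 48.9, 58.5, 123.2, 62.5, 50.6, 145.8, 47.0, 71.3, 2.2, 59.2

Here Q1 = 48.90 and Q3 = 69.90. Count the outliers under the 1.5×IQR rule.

5

IQR = 21.00; fences at 48.90 − 31.50 = 17.40 and 69.90 + 31.50 = 101.40.
Outside the cutoffs: 2.2, 4.0, 5.2, 123.2, 145.8.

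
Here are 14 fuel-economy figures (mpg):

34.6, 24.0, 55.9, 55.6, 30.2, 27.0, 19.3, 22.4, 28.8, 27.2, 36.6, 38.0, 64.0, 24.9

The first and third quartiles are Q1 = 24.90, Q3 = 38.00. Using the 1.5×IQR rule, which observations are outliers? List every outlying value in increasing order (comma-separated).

IQR = Q3 − Q1 = 38.00 − 24.90 = 13.10.
Lower fence = Q1 − 1.5·IQR = 24.90 − 19.65 = 5.25.
Upper fence = Q3 + 1.5·IQR = 38.00 + 19.65 = 57.65.
64.0 > 57.65 → outlier.
All remaining values lie within [5.25, 57.65].

64.0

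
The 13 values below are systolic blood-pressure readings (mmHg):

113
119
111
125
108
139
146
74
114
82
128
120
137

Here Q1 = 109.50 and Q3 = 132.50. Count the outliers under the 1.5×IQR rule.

IQR = 23.00; fences at 109.50 − 34.50 = 75.00 and 132.50 + 34.50 = 167.00.
Outside the cutoffs: 74.

1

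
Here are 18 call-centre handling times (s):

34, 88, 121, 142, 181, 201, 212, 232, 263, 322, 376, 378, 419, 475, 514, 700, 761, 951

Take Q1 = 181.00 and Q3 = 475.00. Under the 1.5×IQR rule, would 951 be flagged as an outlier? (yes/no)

yes

IQR = Q3 − Q1 = 475.00 − 181.00 = 294.00.
Lower fence = Q1 − 1.5·IQR = 181.00 − 441.00 = -260.00.
Upper fence = Q3 + 1.5·IQR = 475.00 + 441.00 = 916.00.
951 lies above the upper fence.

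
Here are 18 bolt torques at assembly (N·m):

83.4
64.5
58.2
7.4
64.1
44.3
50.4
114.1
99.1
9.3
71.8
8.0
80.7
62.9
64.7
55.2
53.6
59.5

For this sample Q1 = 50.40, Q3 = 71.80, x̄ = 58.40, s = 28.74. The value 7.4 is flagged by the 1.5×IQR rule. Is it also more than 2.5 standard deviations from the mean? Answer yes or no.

no

z = (7.4 − 58.40) / 28.74 = -1.77.
|z| = 1.77 ≤ 2.5.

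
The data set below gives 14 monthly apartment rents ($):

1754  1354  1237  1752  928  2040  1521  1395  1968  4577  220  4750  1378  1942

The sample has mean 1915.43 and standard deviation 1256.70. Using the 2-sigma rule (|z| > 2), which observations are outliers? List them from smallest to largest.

4577, 4750

Cutoffs at x̄ ± 2s: 1915.43 ± 2·1256.70 = [-597.97, 4428.83].
4577: z = 2.12, |z| > 2 → outlier.
4750: z = 2.26, |z| > 2 → outlier.
Every other value lies within [-597.97, 4428.83].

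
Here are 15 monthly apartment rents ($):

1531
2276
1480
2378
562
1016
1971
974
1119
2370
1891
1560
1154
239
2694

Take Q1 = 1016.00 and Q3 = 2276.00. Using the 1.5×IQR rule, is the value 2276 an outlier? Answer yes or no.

IQR = Q3 − Q1 = 2276.00 − 1016.00 = 1260.00.
Lower fence = Q1 − 1.5·IQR = 1016.00 − 1890.00 = -874.00.
Upper fence = Q3 + 1.5·IQR = 2276.00 + 1890.00 = 4166.00.
2276 lies within [-874.00, 4166.00].

no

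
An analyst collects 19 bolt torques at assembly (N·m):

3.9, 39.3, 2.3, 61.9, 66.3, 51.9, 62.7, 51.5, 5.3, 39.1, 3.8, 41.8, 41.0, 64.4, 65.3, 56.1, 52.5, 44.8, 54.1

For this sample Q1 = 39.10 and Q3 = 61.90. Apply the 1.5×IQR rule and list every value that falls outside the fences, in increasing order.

2.3, 3.8, 3.9

IQR = Q3 − Q1 = 61.90 − 39.10 = 22.80.
Lower fence = Q1 − 1.5·IQR = 39.10 − 34.20 = 4.90.
Upper fence = Q3 + 1.5·IQR = 61.90 + 34.20 = 96.10.
2.3 < 4.90 → outlier.
3.8 < 4.90 → outlier.
3.9 < 4.90 → outlier.
All remaining values lie within [4.90, 96.10].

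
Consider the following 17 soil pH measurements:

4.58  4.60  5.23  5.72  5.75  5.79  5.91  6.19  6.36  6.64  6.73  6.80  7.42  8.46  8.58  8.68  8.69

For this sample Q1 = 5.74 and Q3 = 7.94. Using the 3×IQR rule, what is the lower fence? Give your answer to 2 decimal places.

IQR = Q3 − Q1 = 7.94 − 5.74 = 2.20.
Lower fence = Q1 − 3·IQR = 5.74 − 6.60 = -0.86.
Upper fence = Q3 + 3·IQR = 7.94 + 6.60 = 14.54.

-0.86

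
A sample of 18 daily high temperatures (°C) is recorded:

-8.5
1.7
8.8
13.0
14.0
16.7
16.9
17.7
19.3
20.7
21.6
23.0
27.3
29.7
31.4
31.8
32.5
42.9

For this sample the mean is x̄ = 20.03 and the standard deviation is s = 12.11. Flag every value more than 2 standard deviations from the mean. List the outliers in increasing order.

Cutoffs at x̄ ± 2s: 20.03 ± 2·12.11 = [-4.19, 44.25].
-8.5: z = -2.36, |z| > 2 → outlier.
Every other value lies within [-4.19, 44.25].

-8.5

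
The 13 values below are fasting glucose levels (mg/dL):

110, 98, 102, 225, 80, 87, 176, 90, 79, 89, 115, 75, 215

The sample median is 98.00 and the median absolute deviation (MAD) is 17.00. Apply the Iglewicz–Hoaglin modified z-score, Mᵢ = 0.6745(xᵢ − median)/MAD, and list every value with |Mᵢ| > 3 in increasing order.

176, 215, 225

|Mᵢ| > 3 ⇔ |xᵢ − 98.00| > 3·17.00/0.6745 = 75.61.
So outliers lie outside [22.39, 173.61].
176: M = 3.09 → outlier.
215: M = 4.64 → outlier.
225: M = 5.04 → outlier.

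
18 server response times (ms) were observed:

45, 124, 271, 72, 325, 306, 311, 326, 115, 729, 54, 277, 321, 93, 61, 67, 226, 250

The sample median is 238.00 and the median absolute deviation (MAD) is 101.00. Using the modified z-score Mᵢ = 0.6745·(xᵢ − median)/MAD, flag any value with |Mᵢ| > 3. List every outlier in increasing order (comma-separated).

729

|Mᵢ| > 3 ⇔ |xᵢ − 238.00| > 3·101.00/0.6745 = 449.22.
So outliers lie outside [-211.22, 687.22].
729: M = 3.28 → outlier.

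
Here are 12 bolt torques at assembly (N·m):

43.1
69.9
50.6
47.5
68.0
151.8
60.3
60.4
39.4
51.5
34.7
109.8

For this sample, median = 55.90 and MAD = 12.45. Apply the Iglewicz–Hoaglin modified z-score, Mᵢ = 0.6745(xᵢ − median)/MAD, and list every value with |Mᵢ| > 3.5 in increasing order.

|Mᵢ| > 3.5 ⇔ |xᵢ − 55.90| > 3.5·12.45/0.6745 = 64.60.
So outliers lie outside [-8.70, 120.50].
151.8: M = 5.20 → outlier.

151.8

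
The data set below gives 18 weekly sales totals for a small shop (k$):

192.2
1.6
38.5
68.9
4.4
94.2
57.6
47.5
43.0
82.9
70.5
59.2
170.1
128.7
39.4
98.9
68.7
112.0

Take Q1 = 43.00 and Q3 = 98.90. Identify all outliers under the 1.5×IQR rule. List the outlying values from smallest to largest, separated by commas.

192.2

IQR = Q3 − Q1 = 98.90 − 43.00 = 55.90.
Lower fence = Q1 − 1.5·IQR = 43.00 − 83.85 = -40.85.
Upper fence = Q3 + 1.5·IQR = 98.90 + 83.85 = 182.75.
192.2 > 182.75 → outlier.
All remaining values lie within [-40.85, 182.75].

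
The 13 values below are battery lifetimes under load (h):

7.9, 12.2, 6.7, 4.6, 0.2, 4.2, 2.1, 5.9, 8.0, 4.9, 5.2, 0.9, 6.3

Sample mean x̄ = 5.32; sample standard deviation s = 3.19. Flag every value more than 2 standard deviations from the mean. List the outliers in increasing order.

12.2

Cutoffs at x̄ ± 2s: 5.32 ± 2·3.19 = [-1.06, 11.70].
12.2: z = 2.16, |z| > 2 → outlier.
Every other value lies within [-1.06, 11.70].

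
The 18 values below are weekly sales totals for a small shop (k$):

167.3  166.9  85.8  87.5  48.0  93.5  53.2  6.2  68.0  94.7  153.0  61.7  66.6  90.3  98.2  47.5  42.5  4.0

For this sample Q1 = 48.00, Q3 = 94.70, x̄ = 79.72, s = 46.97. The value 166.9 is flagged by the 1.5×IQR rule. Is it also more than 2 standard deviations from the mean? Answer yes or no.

z = (166.9 − 79.72) / 46.97 = 1.86.
|z| = 1.86 ≤ 2.

no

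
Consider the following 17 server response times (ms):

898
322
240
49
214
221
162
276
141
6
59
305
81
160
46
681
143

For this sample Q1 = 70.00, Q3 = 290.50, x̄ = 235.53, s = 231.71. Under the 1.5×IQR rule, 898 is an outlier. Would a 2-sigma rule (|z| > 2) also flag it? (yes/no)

z = (898 − 235.53) / 231.71 = 2.86.
|z| = 2.86 > 2.

yes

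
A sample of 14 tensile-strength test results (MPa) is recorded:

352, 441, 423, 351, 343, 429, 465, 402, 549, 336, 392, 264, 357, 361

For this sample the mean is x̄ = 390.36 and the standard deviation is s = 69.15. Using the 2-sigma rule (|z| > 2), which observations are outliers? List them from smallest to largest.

549

Cutoffs at x̄ ± 2s: 390.36 ± 2·69.15 = [252.06, 528.66].
549: z = 2.29, |z| > 2 → outlier.
Every other value lies within [252.06, 528.66].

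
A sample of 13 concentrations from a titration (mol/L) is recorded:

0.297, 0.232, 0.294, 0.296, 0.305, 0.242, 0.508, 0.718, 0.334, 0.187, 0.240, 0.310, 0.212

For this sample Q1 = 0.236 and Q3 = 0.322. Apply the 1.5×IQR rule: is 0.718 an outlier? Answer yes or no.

yes

IQR = Q3 − Q1 = 0.322 − 0.236 = 0.086.
Lower fence = Q1 − 1.5·IQR = 0.236 − 0.129 = 0.107.
Upper fence = Q3 + 1.5·IQR = 0.322 + 0.129 = 0.451.
0.718 lies above the upper fence.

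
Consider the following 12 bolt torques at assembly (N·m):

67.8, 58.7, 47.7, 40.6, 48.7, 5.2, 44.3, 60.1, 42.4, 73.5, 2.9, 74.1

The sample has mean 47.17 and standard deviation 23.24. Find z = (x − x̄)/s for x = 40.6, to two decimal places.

z = (40.6 − 47.17) / 23.24 = -0.28.

-0.28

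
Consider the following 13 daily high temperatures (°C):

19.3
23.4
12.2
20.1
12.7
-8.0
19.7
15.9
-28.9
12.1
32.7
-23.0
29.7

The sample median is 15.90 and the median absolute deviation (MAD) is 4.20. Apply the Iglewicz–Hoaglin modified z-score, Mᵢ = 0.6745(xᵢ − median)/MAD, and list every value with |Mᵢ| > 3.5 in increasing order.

|Mᵢ| > 3.5 ⇔ |xᵢ − 15.90| > 3.5·4.20/0.6745 = 21.79.
So outliers lie outside [-5.89, 37.69].
-28.9: M = -7.19 → outlier.
-23.0: M = -6.25 → outlier.
-8.0: M = -3.84 → outlier.

-28.9, -23.0, -8.0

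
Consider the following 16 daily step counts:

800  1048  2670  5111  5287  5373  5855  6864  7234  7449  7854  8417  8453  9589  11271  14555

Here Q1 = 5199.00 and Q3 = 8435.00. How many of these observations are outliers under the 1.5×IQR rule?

IQR = 3236.00; fences at 5199.00 − 4854.00 = 345.00 and 8435.00 + 4854.00 = 13289.00.
Outside the cutoffs: 14555.

1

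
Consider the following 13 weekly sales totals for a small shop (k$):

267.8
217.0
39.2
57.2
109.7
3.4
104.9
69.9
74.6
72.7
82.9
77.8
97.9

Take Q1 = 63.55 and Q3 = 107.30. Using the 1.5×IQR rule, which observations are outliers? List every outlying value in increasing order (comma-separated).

IQR = Q3 − Q1 = 107.30 − 63.55 = 43.75.
Lower fence = Q1 − 1.5·IQR = 63.55 − 65.625 = -2.075.
Upper fence = Q3 + 1.5·IQR = 107.30 + 65.625 = 172.925.
217.0 > 172.925 → outlier.
267.8 > 172.925 → outlier.
All remaining values lie within [-2.075, 172.925].

217.0, 267.8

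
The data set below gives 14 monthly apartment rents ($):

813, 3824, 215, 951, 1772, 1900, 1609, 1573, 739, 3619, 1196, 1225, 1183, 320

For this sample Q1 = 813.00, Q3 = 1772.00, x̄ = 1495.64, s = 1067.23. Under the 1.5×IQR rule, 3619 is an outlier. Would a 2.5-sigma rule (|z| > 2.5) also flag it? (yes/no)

no

z = (3619 − 1495.64) / 1067.23 = 1.99.
|z| = 1.99 ≤ 2.5.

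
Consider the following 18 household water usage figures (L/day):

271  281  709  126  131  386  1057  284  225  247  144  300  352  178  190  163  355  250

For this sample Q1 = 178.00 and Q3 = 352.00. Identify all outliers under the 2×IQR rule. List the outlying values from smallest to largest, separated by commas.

IQR = Q3 − Q1 = 352.00 − 178.00 = 174.00.
Lower fence = Q1 − 2·IQR = 178.00 − 348.00 = -170.00.
Upper fence = Q3 + 2·IQR = 352.00 + 348.00 = 700.00.
709 > 700.00 → outlier.
1057 > 700.00 → outlier.
All remaining values lie within [-170.00, 700.00].

709, 1057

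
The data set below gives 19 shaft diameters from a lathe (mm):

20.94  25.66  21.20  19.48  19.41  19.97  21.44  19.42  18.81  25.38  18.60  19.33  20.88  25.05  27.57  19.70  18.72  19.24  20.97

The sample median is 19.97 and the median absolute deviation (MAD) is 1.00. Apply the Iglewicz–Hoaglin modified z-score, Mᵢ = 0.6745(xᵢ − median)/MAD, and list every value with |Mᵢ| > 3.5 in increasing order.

|Mᵢ| > 3.5 ⇔ |xᵢ − 19.97| > 3.5·1.00/0.6745 = 5.19.
So outliers lie outside [14.78, 25.16].
25.38: M = 3.65 → outlier.
25.66: M = 3.84 → outlier.
27.57: M = 5.13 → outlier.

25.38, 25.66, 27.57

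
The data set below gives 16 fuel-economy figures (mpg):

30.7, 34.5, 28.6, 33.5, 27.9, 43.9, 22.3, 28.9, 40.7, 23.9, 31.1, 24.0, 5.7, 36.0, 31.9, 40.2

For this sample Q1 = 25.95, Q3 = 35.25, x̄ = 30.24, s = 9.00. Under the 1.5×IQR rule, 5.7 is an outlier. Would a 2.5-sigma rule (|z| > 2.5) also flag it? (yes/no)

z = (5.7 − 30.24) / 9.00 = -2.73.
|z| = 2.73 > 2.5.

yes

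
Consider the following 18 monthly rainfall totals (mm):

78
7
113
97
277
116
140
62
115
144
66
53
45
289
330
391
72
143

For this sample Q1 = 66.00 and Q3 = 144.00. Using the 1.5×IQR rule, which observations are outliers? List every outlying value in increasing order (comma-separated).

IQR = Q3 − Q1 = 144.00 − 66.00 = 78.00.
Lower fence = Q1 − 1.5·IQR = 66.00 − 117.00 = -51.00.
Upper fence = Q3 + 1.5·IQR = 144.00 + 117.00 = 261.00.
277 > 261.00 → outlier.
289 > 261.00 → outlier.
330 > 261.00 → outlier.
391 > 261.00 → outlier.
All remaining values lie within [-51.00, 261.00].

277, 289, 330, 391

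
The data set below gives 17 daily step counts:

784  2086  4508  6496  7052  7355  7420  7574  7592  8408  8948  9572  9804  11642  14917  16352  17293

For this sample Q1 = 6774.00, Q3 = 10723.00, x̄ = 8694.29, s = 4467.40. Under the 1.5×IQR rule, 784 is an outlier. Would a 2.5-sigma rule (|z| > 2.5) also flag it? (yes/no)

z = (784 − 8694.29) / 4467.40 = -1.77.
|z| = 1.77 ≤ 2.5.

no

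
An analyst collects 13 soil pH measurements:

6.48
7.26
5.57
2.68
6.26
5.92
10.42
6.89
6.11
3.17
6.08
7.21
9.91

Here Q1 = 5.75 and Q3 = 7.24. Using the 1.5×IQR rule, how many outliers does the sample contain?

IQR = 1.49; fences at 5.75 − 2.235 = 3.515 and 7.24 + 2.235 = 9.475.
Outside the cutoffs: 2.68, 3.17, 9.91, 10.42.

4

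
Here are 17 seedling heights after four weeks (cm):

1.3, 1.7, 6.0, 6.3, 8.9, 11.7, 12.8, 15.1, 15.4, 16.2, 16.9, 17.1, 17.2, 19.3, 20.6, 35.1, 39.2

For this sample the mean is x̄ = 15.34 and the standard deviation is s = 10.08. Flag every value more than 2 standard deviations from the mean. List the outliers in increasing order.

Cutoffs at x̄ ± 2s: 15.34 ± 2·10.08 = [-4.82, 35.50].
39.2: z = 2.37, |z| > 2 → outlier.
Every other value lies within [-4.82, 35.50].

39.2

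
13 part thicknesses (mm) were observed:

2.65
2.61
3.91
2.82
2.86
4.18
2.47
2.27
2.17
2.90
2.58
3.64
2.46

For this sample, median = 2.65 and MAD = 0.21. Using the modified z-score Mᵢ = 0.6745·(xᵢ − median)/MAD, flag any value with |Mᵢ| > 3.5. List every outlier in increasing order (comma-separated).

3.91, 4.18

|Mᵢ| > 3.5 ⇔ |xᵢ − 2.65| > 3.5·0.21/0.6745 = 1.09.
So outliers lie outside [1.56, 3.74].
3.91: M = 4.05 → outlier.
4.18: M = 4.91 → outlier.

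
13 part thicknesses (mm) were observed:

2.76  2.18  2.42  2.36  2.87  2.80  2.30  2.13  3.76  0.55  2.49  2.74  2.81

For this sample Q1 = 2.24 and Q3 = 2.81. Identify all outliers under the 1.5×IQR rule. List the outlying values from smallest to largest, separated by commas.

IQR = Q3 − Q1 = 2.81 − 2.24 = 0.57.
Lower fence = Q1 − 1.5·IQR = 2.24 − 0.855 = 1.385.
Upper fence = Q3 + 1.5·IQR = 2.81 + 0.855 = 3.665.
0.55 < 1.385 → outlier.
3.76 > 3.665 → outlier.
All remaining values lie within [1.385, 3.665].

0.55, 3.76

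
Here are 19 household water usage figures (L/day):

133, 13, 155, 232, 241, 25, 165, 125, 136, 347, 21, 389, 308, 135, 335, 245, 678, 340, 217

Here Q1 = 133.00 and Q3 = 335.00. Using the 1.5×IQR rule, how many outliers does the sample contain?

1

IQR = 202.00; fences at 133.00 − 303.00 = -170.00 and 335.00 + 303.00 = 638.00.
Outside the cutoffs: 678.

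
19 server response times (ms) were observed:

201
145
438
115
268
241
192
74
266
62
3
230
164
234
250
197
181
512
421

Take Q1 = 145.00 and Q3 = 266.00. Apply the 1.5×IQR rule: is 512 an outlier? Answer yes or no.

IQR = Q3 − Q1 = 266.00 − 145.00 = 121.00.
Lower fence = Q1 − 1.5·IQR = 145.00 − 181.50 = -36.50.
Upper fence = Q3 + 1.5·IQR = 266.00 + 181.50 = 447.50.
512 lies above the upper fence.

yes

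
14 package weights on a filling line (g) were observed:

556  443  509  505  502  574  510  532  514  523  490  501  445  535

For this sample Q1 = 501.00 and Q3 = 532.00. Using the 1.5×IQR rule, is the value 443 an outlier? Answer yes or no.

yes

IQR = Q3 − Q1 = 532.00 − 501.00 = 31.00.
Lower fence = Q1 − 1.5·IQR = 501.00 − 46.50 = 454.50.
Upper fence = Q3 + 1.5·IQR = 532.00 + 46.50 = 578.50.
443 lies below the lower fence.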